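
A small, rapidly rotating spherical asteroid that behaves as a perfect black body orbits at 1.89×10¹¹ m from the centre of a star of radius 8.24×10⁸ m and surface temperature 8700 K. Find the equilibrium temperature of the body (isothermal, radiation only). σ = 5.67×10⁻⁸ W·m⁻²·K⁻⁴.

The star's surface emits σT_*⁴; at distance d the flux is S = σT_*⁴(R_*/d)².
S = 5.67×10⁻⁸·(8700)⁴·(8.24×10⁸/1.89×10¹¹)² = 6174 W/m².
For an isothermal sphere T⁴ = (1−a)S/(4σ) = 2.722×10¹⁰ K⁴.

T ≈ 406 K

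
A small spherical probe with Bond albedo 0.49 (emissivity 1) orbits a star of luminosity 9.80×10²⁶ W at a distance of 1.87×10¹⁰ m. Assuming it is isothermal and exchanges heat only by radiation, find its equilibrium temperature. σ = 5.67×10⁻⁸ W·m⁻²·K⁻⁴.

First find the stellar flux at distance d: S = L/(4πd²) = 9.80×10²⁶/(4π·(1.87×10¹⁰)²) = 2.230×10⁵ W/m².
For an isothermal sphere, absorbed (1−a)S·πr² = emitted σ·4πr²·T⁴, so T⁴ = (1−a)S/(4σ).
T⁴ = 0.510·2.230×10⁵/(4·5.67×10⁻⁸) = 5.015×10¹¹ K⁴.

T ≈ 842 K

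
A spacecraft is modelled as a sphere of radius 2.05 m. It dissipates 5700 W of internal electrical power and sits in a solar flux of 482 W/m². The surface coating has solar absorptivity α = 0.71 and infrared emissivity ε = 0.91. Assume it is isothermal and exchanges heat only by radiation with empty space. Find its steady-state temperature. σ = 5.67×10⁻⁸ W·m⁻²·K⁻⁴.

T ≈ 247 K

At steady state, absorbed solar power + internal power = radiated power.
Absorbed: α·S·A_cross = 0.71·482·13.20 = 4518 W (cross-section πr²).
Total input = 4518 + 5700 = 10220 W.
Radiated: εσ·A_surf·T⁴ with A_surf = 4πr² = 52.81 m².
T⁴ = 10220/(0.91·5.67×10⁻⁸·52.81) = 3.750×10⁹ K⁴.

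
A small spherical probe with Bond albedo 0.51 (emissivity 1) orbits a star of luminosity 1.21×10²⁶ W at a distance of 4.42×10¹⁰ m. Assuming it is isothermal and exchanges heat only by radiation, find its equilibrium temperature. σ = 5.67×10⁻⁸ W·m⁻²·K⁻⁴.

T ≈ 321 K

First find the stellar flux at distance d: S = L/(4πd²) = 1.21×10²⁶/(4π·(4.42×10¹⁰)²) = 4929 W/m².
For an isothermal sphere, absorbed (1−a)S·πr² = emitted σ·4πr²·T⁴, so T⁴ = (1−a)S/(4σ).
T⁴ = 0.490·4929/(4·5.67×10⁻⁸) = 1.065×10¹⁰ K⁴.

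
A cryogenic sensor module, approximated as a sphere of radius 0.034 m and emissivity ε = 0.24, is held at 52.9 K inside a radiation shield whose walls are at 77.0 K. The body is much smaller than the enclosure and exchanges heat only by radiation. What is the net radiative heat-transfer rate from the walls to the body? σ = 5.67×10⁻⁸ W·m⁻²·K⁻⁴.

For a small grey body in a large enclosure: P_net = εσA(T_body⁴ − T_wall⁴).
A = 4πr² = 0.01453 m²; T_body⁴ − T_wall⁴ = 7.831×10⁶ − 3.515×10⁷ = -2.732×10⁷ K⁴.
|P_net| = 0.24·5.67×10⁻⁸·0.01453·2.732×10⁷.

P_net ≈ 0.00540 W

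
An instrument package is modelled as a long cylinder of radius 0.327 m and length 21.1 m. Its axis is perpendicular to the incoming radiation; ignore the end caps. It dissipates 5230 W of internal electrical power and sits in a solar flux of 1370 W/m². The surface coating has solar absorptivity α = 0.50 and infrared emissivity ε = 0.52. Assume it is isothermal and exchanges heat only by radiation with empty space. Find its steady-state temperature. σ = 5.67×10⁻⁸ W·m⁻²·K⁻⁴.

T ≈ 327 K

At steady state, absorbed solar power + internal power = radiated power.
Absorbed: α·S·A_cross = 0.50·1370·13.80 = 9453 W (cross-section 2rL).
Total input = 9453 + 5230 = 14680 W.
Radiated: εσ·A_surf·T⁴ with A_surf = 2πrL = 43.35 m².
T⁴ = 14680/(0.52·5.67×10⁻⁸·43.35) = 1.149×10¹⁰ K⁴.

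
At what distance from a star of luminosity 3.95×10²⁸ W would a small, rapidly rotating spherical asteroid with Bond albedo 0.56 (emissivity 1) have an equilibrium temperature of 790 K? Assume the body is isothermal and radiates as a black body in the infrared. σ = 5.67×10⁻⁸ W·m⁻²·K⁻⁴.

d ≈ 1.25×10¹¹ m

For an isothermal black-emitting sphere, (1−a)S·πr² = σ·4πr²·T⁴ ⇒ S = 4σT⁴/(1−a).
S = 4·5.67×10⁻⁸·(790)⁴/0.440 = 2.008×10⁵ W/m².
Flux falls as S = L/(4πd²), so d = √(L/(4πS)) = √(3.95×10²⁸/(4π·2.008×10⁵)).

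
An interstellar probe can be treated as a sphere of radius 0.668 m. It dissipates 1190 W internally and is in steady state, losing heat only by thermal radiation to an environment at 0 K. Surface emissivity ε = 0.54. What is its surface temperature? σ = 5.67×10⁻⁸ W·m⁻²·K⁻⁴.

T ≈ 289 K

Steady state: internal power = radiated power, P = εσA T⁴.
Radiating area A = 4πr² = 5.607 m².
T⁴ = P/(εσA) = 1190/(0.54·5.67×10⁻⁸·5.607) = 6.931×10⁹ K⁴.
T = (6.931×10⁹)^(1/4).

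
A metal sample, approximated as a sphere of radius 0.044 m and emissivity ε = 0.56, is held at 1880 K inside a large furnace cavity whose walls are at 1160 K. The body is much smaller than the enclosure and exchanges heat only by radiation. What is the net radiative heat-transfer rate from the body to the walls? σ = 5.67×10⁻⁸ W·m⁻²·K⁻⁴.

P_net ≈ 8250 W

For a small grey body in a large enclosure: P_net = εσA(T_body⁴ − T_wall⁴).
A = 4πr² = 0.02433 m²; T_body⁴ − T_wall⁴ = 1.249×10¹³ − 1.811×10¹² = 1.068×10¹³ K⁴.
|P_net| = 0.56·5.67×10⁻⁸·0.02433·1.068×10¹³.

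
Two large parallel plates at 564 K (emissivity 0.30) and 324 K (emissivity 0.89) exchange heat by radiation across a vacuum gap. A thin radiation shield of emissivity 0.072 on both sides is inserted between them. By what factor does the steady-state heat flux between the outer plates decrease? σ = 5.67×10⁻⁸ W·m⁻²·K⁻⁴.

factor ≈ 8.75

Without shield: q₀ = σΔ(T⁴)/(1/ε₁+1/ε₂−1) with denominator 3.457.
With shield the two gaps are in series; the resistances add: (1/ε₁+1/ε_s−1)+(1/ε_s+1/ε₂−1) = 16.22+14.01 = 30.23.
Heat-flux ratio q₀/q = 30.23/3.457.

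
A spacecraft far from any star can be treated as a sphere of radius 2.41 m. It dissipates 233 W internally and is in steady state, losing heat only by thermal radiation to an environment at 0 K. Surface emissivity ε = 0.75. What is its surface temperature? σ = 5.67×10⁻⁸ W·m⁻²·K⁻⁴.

Steady state: internal power = radiated power, P = εσA T⁴.
Radiating area A = 4πr² = 72.99 m².
T⁴ = P/(εσA) = 233/(0.75·5.67×10⁻⁸·72.99) = 7.507×10⁷ K⁴.
T = (7.507×10⁷)^(1/4).

T ≈ 93.1 K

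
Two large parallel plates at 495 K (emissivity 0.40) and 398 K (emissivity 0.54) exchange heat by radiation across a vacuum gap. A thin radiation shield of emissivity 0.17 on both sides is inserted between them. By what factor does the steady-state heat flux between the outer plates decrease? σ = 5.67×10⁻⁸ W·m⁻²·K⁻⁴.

Without shield: q₀ = σΔ(T⁴)/(1/ε₁+1/ε₂−1) with denominator 3.352.
With shield the two gaps are in series; the resistances add: (1/ε₁+1/ε_s−1)+(1/ε_s+1/ε₂−1) = 7.382+6.734 = 14.12.
Heat-flux ratio q₀/q = 14.12/3.352.

factor ≈ 4.21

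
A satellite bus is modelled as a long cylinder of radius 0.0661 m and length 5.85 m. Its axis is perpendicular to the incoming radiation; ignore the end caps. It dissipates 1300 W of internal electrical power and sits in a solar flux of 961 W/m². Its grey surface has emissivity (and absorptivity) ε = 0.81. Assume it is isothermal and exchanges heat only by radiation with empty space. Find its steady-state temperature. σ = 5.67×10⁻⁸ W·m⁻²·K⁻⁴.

At steady state, absorbed solar power + internal power = radiated power.
Absorbed: α·S·A_cross = 0.81·961·0.7734 = 602.0 W (cross-section 2rL).
Total input = 602.0 + 1300 = 1902 W.
Radiated: εσ·A_surf·T⁴ with A_surf = 2πrL = 2.430 m².
T⁴ = 1902/(0.81·5.67×10⁻⁸·2.430) = 1.705×10¹⁰ K⁴.

T ≈ 361 K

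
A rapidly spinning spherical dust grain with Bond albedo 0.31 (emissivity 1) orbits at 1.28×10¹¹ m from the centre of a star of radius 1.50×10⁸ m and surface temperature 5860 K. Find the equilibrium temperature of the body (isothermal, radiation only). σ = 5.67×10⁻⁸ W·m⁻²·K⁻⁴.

T ≈ 129 K

The star's surface emits σT_*⁴; at distance d the flux is S = σT_*⁴(R_*/d)².
S = 5.67×10⁻⁸·(5860)⁴·(1.50×10⁸/1.28×10¹¹)² = 91.82 W/m².
For an isothermal sphere T⁴ = (1−a)S/(4σ) = 2.793×10⁸ K⁴.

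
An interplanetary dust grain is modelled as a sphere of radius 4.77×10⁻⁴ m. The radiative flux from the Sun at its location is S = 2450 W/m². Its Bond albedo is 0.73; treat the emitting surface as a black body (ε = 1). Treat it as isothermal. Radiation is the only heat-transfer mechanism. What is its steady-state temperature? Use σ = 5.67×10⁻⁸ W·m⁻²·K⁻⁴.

T ≈ 232 K

At equilibrium, absorbed power = emitted power.
Absorbing cross-section = πr² = 7.148×10⁻⁷ m²; emitting surface = 4πr² = 2.859×10⁻⁶ m² (ratio 4).
(1−a)S·A_cross = εσ·A_surf·T⁴  ⇒  T⁴ = (1−a)S/(4σ).
T⁴ = 0.270·2450/(4·5.67×10⁻⁸) = 2.917×10⁹ K⁴.
T = (2.917×10⁹)^(1/4).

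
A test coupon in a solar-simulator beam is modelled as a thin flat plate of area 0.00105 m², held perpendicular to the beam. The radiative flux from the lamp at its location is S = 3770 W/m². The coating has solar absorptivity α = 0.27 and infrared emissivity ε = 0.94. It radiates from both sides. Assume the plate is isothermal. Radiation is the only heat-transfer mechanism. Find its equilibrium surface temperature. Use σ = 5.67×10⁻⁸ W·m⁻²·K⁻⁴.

At equilibrium, absorbed power = emitted power.
Absorbing cross-section = A = 0.001050 m²; emitting surface = 2A = 0.002100 m² (ratio 2).
αS·A_cross = εσ·A_surf·T⁴  ⇒  T⁴ = αS/(ε·2σ).
T⁴ = 0.270·3770/(0.94·2·5.67×10⁻⁸) = 9.549×10⁹ K⁴.
T = (9.549×10⁹)^(1/4).

T ≈ 313 K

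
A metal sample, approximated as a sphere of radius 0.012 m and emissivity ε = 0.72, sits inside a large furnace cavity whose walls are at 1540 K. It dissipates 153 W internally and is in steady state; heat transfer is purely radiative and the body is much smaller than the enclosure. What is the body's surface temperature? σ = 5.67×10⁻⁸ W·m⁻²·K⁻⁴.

For a small grey body in a large enclosure, net radiated power = εσA(T⁴ − T_w⁴).
Steady state: P = εσA(T⁴ − T_w⁴) with A = 4πr² = 0.001810 m².
T⁴ = P/(εσA) + T_w⁴ = 153/(0.72·5.67×10⁻⁸·0.001810) + (1540)⁴
    = 2.071×10¹² + 5.624×10¹² = 7.696×10¹² K⁴.

T ≈ 1670 K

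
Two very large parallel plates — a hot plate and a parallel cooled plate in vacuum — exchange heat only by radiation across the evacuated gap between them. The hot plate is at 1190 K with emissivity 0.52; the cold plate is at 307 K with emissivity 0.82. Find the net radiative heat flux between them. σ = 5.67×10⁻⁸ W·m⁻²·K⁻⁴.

q ≈ 52800 W/m²

For two infinite grey parallel plates, q = σ(T₁⁴ − T₂⁴)/(1/ε₁ + 1/ε₂ − 1).
T₁⁴ − T₂⁴ = 2.005×10¹² − 8.883×10⁹ = 1.996×10¹² K⁴.
1/ε₁ + 1/ε₂ − 1 = 1.923 + 1.220 − 1 = 2.143.
q = 5.67×10⁻⁸ × 1.996×10¹² / 2.143.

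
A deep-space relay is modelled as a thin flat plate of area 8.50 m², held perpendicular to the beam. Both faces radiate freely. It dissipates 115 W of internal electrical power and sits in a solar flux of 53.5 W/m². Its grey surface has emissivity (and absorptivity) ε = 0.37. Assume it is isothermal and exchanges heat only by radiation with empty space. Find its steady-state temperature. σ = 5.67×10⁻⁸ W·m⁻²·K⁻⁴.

At steady state, absorbed solar power + internal power = radiated power.
Absorbed: α·S·A_cross = 0.37·53.5·8.500 = 168.3 W (cross-section A).
Total input = 168.3 + 115 = 283.3 W.
Radiated: εσ·A_surf·T⁴ with A_surf = 2A = 17.00 m².
T⁴ = 283.3/(0.37·5.67×10⁻⁸·17.00) = 7.942×10⁸ K⁴.

T ≈ 168 K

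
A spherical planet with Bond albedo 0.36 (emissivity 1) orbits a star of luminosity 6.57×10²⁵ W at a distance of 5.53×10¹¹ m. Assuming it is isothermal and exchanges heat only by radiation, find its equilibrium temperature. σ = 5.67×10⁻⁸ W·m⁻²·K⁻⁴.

T ≈ 83.3 K

First find the stellar flux at distance d: S = L/(4πd²) = 6.57×10²⁵/(4π·(5.53×10¹¹)²) = 17.10 W/m².
For an isothermal sphere, absorbed (1−a)S·πr² = emitted σ·4πr²·T⁴, so T⁴ = (1−a)S/(4σ).
T⁴ = 0.640·17.10/(4·5.67×10⁻⁸) = 4.824×10⁷ K⁴.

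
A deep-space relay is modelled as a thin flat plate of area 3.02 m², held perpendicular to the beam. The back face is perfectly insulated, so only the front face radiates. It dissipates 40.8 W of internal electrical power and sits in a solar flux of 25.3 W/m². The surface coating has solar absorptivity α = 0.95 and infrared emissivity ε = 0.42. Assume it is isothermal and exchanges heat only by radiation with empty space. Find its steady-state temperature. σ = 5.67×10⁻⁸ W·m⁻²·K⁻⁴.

At steady state, absorbed solar power + internal power = radiated power.
Absorbed: α·S·A_cross = 0.95·25.3·3.020 = 72.59 W (cross-section A).
Total input = 72.59 + 40.8 = 113.4 W.
Radiated: εσ·A_surf·T⁴ with A_surf = A = 3.020 m².
T⁴ = 113.4/(0.42·5.67×10⁻⁸·3.020) = 1.577×10⁹ K⁴.

T ≈ 199 K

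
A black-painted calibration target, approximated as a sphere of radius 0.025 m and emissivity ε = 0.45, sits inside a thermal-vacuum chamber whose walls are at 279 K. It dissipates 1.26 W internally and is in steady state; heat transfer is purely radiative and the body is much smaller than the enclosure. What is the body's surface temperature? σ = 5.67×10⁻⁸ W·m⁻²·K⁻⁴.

T ≈ 333 K

For a small grey body in a large enclosure, net radiated power = εσA(T⁴ − T_w⁴).
Steady state: P = εσA(T⁴ − T_w⁴) with A = 4πr² = 0.007854 m².
T⁴ = P/(εσA) + T_w⁴ = 1.26/(0.45·5.67×10⁻⁸·0.007854) + (279)⁴
    = 6.288×10⁹ + 6.059×10⁹ = 1.235×10¹⁰ K⁴.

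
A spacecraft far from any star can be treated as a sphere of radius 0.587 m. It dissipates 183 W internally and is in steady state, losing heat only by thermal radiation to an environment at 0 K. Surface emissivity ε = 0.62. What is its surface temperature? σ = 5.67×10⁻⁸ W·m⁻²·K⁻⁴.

Steady state: internal power = radiated power, P = εσA T⁴.
Radiating area A = 4πr² = 4.330 m².
T⁴ = P/(εσA) = 183/(0.62·5.67×10⁻⁸·4.330) = 1.202×10⁹ K⁴.
T = (1.202×10⁹)^(1/4).

T ≈ 186 K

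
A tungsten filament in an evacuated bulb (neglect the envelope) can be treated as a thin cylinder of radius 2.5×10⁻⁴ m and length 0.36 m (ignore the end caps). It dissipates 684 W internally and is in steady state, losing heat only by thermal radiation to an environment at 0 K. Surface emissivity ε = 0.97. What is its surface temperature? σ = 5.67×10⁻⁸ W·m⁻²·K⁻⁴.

T ≈ 2170 K

Steady state: internal power = radiated power, P = εσA T⁴.
Radiating area A = 2πrL = 5.655×10⁻⁴ m².
T⁴ = P/(εσA) = 684/(0.97·5.67×10⁻⁸·5.655×10⁻⁴) = 2.199×10¹³ K⁴.
T = (2.199×10¹³)^(1/4).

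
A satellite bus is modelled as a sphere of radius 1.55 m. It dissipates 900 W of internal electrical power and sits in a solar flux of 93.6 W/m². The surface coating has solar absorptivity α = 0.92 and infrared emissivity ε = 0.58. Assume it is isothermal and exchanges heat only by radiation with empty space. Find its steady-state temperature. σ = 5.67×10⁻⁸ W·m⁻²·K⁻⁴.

T ≈ 199 K

At steady state, absorbed solar power + internal power = radiated power.
Absorbed: α·S·A_cross = 0.92·93.6·7.548 = 649.9 W (cross-section πr²).
Total input = 649.9 + 900 = 1550 W.
Radiated: εσ·A_surf·T⁴ with A_surf = 4πr² = 30.19 m².
T⁴ = 1550/(0.58·5.67×10⁻⁸·30.19) = 1.561×10⁹ K⁴.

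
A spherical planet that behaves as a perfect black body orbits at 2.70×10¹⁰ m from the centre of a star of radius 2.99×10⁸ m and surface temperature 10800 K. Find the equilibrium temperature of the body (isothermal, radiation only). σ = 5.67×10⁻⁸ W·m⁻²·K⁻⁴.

The star's surface emits σT_*⁴; at distance d the flux is S = σT_*⁴(R_*/d)².
S = 5.67×10⁻⁸·(10800)⁴·(2.99×10⁸/2.70×10¹⁰)² = 94600 W/m².
For an isothermal sphere T⁴ = (1−a)S/(4σ) = 4.171×10¹¹ K⁴.

T ≈ 804 K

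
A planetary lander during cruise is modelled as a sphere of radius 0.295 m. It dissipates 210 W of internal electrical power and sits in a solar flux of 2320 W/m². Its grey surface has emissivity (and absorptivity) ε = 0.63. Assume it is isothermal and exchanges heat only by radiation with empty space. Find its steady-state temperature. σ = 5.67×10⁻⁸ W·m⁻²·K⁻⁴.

T ≈ 353 K

At steady state, absorbed solar power + internal power = radiated power.
Absorbed: α·S·A_cross = 0.63·2320·0.2734 = 399.6 W (cross-section πr²).
Total input = 399.6 + 210 = 609.6 W.
Radiated: εσ·A_surf·T⁴ with A_surf = 4πr² = 1.094 m².
T⁴ = 609.6/(0.63·5.67×10⁻⁸·1.094) = 1.561×10¹⁰ K⁴.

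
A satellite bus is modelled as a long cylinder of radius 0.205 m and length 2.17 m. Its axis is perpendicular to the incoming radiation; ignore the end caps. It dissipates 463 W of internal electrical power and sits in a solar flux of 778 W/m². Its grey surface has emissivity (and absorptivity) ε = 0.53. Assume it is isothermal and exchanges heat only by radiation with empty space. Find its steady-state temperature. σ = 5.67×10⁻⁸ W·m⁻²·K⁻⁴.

At steady state, absorbed solar power + internal power = radiated power.
Absorbed: α·S·A_cross = 0.53·778·0.8897 = 366.9 W (cross-section 2rL).
Total input = 366.9 + 463 = 829.9 W.
Radiated: εσ·A_surf·T⁴ with A_surf = 2πrL = 2.795 m².
T⁴ = 829.9/(0.53·5.67×10⁻⁸·2.795) = 9.880×10⁹ K⁴.

T ≈ 315 K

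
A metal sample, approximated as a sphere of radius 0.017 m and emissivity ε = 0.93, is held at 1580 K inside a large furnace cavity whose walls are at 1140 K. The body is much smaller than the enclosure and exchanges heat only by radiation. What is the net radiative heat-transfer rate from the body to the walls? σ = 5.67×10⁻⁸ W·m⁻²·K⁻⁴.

P_net ≈ 870 W

For a small grey body in a large enclosure: P_net = εσA(T_body⁴ − T_wall⁴).
A = 4πr² = 0.003632 m²; T_body⁴ − T_wall⁴ = 6.232×10¹² − 1.689×10¹² = 4.543×10¹² K⁴.
|P_net| = 0.93·5.67×10⁻⁸·0.003632·4.543×10¹².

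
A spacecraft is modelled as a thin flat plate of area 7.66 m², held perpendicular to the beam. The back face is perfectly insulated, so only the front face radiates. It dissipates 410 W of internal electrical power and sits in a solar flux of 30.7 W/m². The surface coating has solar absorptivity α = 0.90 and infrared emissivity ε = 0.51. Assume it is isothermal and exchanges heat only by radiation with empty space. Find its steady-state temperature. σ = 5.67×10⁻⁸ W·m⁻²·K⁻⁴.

At steady state, absorbed solar power + internal power = radiated power.
Absorbed: α·S·A_cross = 0.90·30.7·7.660 = 211.6 W (cross-section A).
Total input = 211.6 + 410 = 621.6 W.
Radiated: εσ·A_surf·T⁴ with A_surf = A = 7.660 m².
T⁴ = 621.6/(0.51·5.67×10⁻⁸·7.660) = 2.806×10⁹ K⁴.

T ≈ 230 K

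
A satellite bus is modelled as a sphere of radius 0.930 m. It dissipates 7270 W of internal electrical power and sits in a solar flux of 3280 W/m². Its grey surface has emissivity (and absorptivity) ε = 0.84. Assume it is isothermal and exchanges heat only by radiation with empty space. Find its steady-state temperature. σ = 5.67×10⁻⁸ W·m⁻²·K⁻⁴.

T ≈ 411 K

At steady state, absorbed solar power + internal power = radiated power.
Absorbed: α·S·A_cross = 0.84·3280·2.717 = 7486 W (cross-section πr²).
Total input = 7486 + 7270 = 14760 W.
Radiated: εσ·A_surf·T⁴ with A_surf = 4πr² = 10.87 m².
T⁴ = 14760/(0.84·5.67×10⁻⁸·10.87) = 2.851×10¹⁰ K⁴.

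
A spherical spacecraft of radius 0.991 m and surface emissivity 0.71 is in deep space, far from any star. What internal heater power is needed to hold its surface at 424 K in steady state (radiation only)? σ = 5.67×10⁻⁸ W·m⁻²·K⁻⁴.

P = εσ·4πr²·T⁴.
4πr² = 12.34 m²; T⁴ = 3.232×10¹⁰ K⁴.
P = 0.71·5.67×10⁻⁸·12.34·3.232×10¹⁰.

P ≈ 16100 W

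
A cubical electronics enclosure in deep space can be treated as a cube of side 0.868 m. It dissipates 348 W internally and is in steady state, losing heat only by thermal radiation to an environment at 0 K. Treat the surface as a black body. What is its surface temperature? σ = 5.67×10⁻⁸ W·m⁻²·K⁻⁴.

Steady state: internal power = radiated power, P = εσA T⁴.
Radiating area A = 6L² = 4.521 m².
T⁴ = P/(εσA) = 348/(1.0·5.67×10⁻⁸·4.521) = 1.358×10⁹ K⁴.
T = (1.358×10⁹)^(1/4).

T ≈ 192 K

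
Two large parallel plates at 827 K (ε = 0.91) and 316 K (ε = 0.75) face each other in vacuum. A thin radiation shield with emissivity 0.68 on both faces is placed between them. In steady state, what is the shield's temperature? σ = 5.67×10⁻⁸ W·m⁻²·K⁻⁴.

In steady state the net flux on the hot side equals that on the cold side.
σ(T₁⁴−T_s⁴)/D₁ = σ(T_s⁴−T₂⁴)/D₂, with D₁ = 1/ε₁+1/ε_s−1 = 1.569, D₂ = 1/ε_s+1/ε₂−1 = 1.804.
Solve for T_s⁴: T_s⁴ = (D₂·T₁⁴ + D₁·T₂⁴)/(D₁+D₂) = 2.548×10¹¹ K⁴.

T_s ≈ 710 K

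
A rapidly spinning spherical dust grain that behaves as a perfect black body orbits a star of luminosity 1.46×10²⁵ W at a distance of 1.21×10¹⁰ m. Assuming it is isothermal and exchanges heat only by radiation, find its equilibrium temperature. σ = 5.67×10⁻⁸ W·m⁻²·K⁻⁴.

First find the stellar flux at distance d: S = L/(4πd²) = 1.46×10²⁵/(4π·(1.21×10¹⁰)²) = 7935 W/m².
For an isothermal sphere, absorbed (1−a)S·πr² = emitted σ·4πr²·T⁴, so T⁴ = (1−a)S/(4σ).
T⁴ = 1.00·7935/(4·5.67×10⁻⁸) = 3.499×10¹⁰ K⁴.

T ≈ 432 K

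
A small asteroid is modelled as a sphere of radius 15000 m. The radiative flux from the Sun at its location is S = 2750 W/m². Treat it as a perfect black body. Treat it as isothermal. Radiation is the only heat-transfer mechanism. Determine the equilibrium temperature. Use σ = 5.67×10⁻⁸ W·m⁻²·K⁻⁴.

At equilibrium, absorbed power = emitted power.
Absorbing cross-section = πr² = 7.069×10⁸ m²; emitting surface = 4πr² = 2.827×10⁹ m² (ratio 4).
S·A_cross = εσ·A_surf·T⁴  ⇒  T⁴ = S/(4σ).
T⁴ = 1.00·2750/(4·5.67×10⁻⁸) = 1.213×10¹⁰ K⁴.
T = (1.213×10¹⁰)^(1/4).

T ≈ 332 K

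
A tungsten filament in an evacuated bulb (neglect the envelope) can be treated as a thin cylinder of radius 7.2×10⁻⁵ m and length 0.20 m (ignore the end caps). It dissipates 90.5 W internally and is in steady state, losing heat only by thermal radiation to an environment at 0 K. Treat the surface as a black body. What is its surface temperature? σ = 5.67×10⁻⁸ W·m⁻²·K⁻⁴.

Steady state: internal power = radiated power, P = εσA T⁴.
Radiating area A = 2πrL = 9.048×10⁻⁵ m².
T⁴ = P/(εσA) = 90.5/(1.0·5.67×10⁻⁸·9.048×10⁻⁵) = 1.764×10¹³ K⁴.
T = (1.764×10¹³)^(1/4).

T ≈ 2050 K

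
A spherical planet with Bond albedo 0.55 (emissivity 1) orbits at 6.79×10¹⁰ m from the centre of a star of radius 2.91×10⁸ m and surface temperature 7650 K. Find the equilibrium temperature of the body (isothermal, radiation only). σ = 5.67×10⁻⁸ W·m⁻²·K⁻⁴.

T ≈ 290 K

The star's surface emits σT_*⁴; at distance d the flux is S = σT_*⁴(R_*/d)².
S = 5.67×10⁻⁸·(7650)⁴·(2.91×10⁸/6.79×10¹⁰)² = 3567 W/m².
For an isothermal sphere T⁴ = (1−a)S/(4σ) = 7.077×10⁹ K⁴.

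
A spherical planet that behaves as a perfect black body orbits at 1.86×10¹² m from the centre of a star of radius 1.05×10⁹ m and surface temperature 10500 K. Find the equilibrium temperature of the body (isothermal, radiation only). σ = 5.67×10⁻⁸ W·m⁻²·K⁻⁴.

T ≈ 176 K

The star's surface emits σT_*⁴; at distance d the flux is S = σT_*⁴(R_*/d)².
S = 5.67×10⁻⁸·(10500)⁴·(1.05×10⁹/1.86×10¹²)² = 219.6 W/m².
For an isothermal sphere T⁴ = (1−a)S/(4σ) = 9.684×10⁸ K⁴.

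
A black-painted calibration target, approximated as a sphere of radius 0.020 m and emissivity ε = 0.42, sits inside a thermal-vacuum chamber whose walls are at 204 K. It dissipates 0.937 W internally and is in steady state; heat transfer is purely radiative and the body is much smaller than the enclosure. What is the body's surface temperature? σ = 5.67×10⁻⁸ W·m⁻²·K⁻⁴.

T ≈ 313 K

For a small grey body in a large enclosure, net radiated power = εσA(T⁴ − T_w⁴).
Steady state: P = εσA(T⁴ − T_w⁴) with A = 4πr² = 0.005027 m².
T⁴ = P/(εσA) + T_w⁴ = 0.937/(0.42·5.67×10⁻⁸·0.005027) + (204)⁴
    = 7.828×10⁹ + 1.732×10⁹ = 9.560×10⁹ K⁴.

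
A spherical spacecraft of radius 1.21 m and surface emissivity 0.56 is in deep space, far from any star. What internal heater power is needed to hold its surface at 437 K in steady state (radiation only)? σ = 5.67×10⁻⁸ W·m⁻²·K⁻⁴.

P = εσ·4πr²·T⁴.
4πr² = 18.40 m²; T⁴ = 3.647×10¹⁰ K⁴.
P = 0.56·5.67×10⁻⁸·18.40·3.647×10¹⁰.

P ≈ 21300 W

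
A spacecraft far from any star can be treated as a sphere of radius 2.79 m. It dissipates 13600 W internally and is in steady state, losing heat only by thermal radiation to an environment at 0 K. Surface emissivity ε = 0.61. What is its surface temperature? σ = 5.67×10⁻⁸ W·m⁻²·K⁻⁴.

T ≈ 252 K

Steady state: internal power = radiated power, P = εσA T⁴.
Radiating area A = 4πr² = 97.82 m².
T⁴ = P/(εσA) = 13600/(0.61·5.67×10⁻⁸·97.82) = 4.020×10⁹ K⁴.
T = (4.020×10⁹)^(1/4).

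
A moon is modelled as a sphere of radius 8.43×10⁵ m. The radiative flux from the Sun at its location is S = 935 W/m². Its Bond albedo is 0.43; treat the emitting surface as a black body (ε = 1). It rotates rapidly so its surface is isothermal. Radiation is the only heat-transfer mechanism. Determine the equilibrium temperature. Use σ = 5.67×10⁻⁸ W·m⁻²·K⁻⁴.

At equilibrium, absorbed power = emitted power.
Absorbing cross-section = πr² = 2.233×10¹² m²; emitting surface = 4πr² = 8.930×10¹² m² (ratio 4).
(1−a)S·A_cross = εσ·A_surf·T⁴  ⇒  T⁴ = (1−a)S/(4σ).
T⁴ = 0.570·935/(4·5.67×10⁻⁸) = 2.350×10⁹ K⁴.
T = (2.350×10⁹)^(1/4).

T ≈ 220 K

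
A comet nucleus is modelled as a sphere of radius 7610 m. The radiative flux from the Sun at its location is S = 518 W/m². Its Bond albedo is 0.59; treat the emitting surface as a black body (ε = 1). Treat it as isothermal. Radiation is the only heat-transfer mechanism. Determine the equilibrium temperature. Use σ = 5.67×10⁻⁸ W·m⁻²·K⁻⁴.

T ≈ 175 K

At equilibrium, absorbed power = emitted power.
Absorbing cross-section = πr² = 1.819×10⁸ m²; emitting surface = 4πr² = 7.277×10⁸ m² (ratio 4).
(1−a)S·A_cross = εσ·A_surf·T⁴  ⇒  T⁴ = (1−a)S/(4σ).
T⁴ = 0.410·518/(4·5.67×10⁻⁸) = 9.364×10⁸ K⁴.
T = (9.364×10⁸)^(1/4).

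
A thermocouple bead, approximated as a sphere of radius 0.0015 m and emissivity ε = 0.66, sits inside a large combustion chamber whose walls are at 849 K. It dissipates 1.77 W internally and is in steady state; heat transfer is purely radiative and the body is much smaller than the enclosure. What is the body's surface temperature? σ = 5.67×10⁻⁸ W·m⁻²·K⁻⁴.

T ≈ 1220 K

For a small grey body in a large enclosure, net radiated power = εσA(T⁴ − T_w⁴).
Steady state: P = εσA(T⁴ − T_w⁴) with A = 4πr² = 2.827×10⁻⁵ m².
T⁴ = P/(εσA) + T_w⁴ = 1.77/(0.66·5.67×10⁻⁸·2.827×10⁻⁵) + (849)⁴
    = 1.673×10¹² + 5.196×10¹¹ = 2.192×10¹² K⁴.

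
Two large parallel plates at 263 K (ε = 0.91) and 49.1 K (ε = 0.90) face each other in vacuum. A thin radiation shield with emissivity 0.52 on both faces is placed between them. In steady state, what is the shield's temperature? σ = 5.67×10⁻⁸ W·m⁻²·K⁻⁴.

T_s ≈ 221 K

In steady state the net flux on the hot side equals that on the cold side.
σ(T₁⁴−T_s⁴)/D₁ = σ(T_s⁴−T₂⁴)/D₂, with D₁ = 1/ε₁+1/ε_s−1 = 2.022, D₂ = 1/ε_s+1/ε₂−1 = 2.034.
Solve for T_s⁴: T_s⁴ = (D₂·T₁⁴ + D₁·T₂⁴)/(D₁+D₂) = 2.402×10⁹ K⁴.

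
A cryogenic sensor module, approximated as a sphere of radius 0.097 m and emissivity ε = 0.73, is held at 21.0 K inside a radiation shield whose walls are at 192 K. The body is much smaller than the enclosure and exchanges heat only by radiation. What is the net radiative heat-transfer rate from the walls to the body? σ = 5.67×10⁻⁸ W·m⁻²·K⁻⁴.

For a small grey body in a large enclosure: P_net = εσA(T_body⁴ − T_wall⁴).
A = 4πr² = 0.1182 m²; T_body⁴ − T_wall⁴ = 1.945×10⁵ − 1.359×10⁹ = -1.359×10⁹ K⁴.
|P_net| = 0.73·5.67×10⁻⁸·0.1182·1.359×10⁹.

P_net ≈ 6.65 W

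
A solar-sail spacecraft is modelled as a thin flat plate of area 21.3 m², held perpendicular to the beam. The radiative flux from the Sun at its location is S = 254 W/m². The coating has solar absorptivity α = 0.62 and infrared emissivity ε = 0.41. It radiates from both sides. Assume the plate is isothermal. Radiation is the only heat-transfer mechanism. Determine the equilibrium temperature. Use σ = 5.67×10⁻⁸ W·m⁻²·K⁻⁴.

T ≈ 241 K

At equilibrium, absorbed power = emitted power.
Absorbing cross-section = A = 21.30 m²; emitting surface = 2A = 42.60 m² (ratio 2).
αS·A_cross = εσ·A_surf·T⁴  ⇒  T⁴ = αS/(ε·2σ).
T⁴ = 0.620·254/(0.41·2·5.67×10⁻⁸) = 3.387×10⁹ K⁴.
T = (3.387×10⁹)^(1/4).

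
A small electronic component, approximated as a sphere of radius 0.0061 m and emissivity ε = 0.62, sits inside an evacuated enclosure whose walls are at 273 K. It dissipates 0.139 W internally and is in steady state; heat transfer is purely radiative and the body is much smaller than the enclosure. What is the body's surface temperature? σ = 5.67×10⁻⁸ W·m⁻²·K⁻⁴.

For a small grey body in a large enclosure, net radiated power = εσA(T⁴ − T_w⁴).
Steady state: P = εσA(T⁴ − T_w⁴) with A = 4πr² = 4.676×10⁻⁴ m².
T⁴ = P/(εσA) + T_w⁴ = 0.139/(0.62·5.67×10⁻⁸·4.676×10⁻⁴) + (273)⁴
    = 8.456×10⁹ + 5.555×10⁹ = 1.401×10¹⁰ K⁴.

T ≈ 344 K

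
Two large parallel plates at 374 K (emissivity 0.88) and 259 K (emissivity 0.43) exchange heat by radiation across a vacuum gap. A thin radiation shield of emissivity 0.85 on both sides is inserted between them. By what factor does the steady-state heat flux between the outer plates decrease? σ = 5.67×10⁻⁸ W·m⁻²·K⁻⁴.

Without shield: q₀ = σΔ(T⁴)/(1/ε₁+1/ε₂−1) with denominator 2.462.
With shield the two gaps are in series; the resistances add: (1/ε₁+1/ε_s−1)+(1/ε_s+1/ε₂−1) = 1.313+2.502 = 3.815.
Heat-flux ratio q₀/q = 3.815/2.462.

factor ≈ 1.55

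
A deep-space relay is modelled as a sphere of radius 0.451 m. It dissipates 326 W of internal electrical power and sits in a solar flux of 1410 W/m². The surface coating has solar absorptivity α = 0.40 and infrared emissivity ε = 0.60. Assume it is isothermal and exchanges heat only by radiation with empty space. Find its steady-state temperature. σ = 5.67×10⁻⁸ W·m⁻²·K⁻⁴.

At steady state, absorbed solar power + internal power = radiated power.
Absorbed: α·S·A_cross = 0.40·1410·0.6390 = 360.4 W (cross-section πr²).
Total input = 360.4 + 326 = 686.4 W.
Radiated: εσ·A_surf·T⁴ with A_surf = 4πr² = 2.556 m².
T⁴ = 686.4/(0.60·5.67×10⁻⁸·2.556) = 7.894×10⁹ K⁴.

T ≈ 298 K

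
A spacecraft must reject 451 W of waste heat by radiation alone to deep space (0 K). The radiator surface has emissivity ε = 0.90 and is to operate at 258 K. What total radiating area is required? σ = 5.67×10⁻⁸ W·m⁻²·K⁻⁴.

A ≈ 1.99 m²

P = εσA T⁴ ⇒ A = P/(εσT⁴).
T⁴ = 4.431×10⁹ K⁴.
A = 451/(0.90 × 5.67×10⁻⁸ × 4.431×10⁹).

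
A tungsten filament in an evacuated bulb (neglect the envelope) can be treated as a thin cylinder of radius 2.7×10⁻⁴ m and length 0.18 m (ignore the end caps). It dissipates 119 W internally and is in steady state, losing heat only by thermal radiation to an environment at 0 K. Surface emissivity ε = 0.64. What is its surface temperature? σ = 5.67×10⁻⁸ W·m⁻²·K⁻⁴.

T ≈ 1810 K

Steady state: internal power = radiated power, P = εσA T⁴.
Radiating area A = 2πrL = 3.054×10⁻⁴ m².
T⁴ = P/(εσA) = 119/(0.64·5.67×10⁻⁸·3.054×10⁻⁴) = 1.074×10¹³ K⁴.
T = (1.074×10¹³)^(1/4).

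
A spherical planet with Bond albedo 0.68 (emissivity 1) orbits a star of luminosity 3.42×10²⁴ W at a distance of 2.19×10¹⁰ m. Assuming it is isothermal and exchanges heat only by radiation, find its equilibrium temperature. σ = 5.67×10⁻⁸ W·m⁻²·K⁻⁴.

First find the stellar flux at distance d: S = L/(4πd²) = 3.42×10²⁴/(4π·(2.19×10¹⁰)²) = 567.5 W/m².
For an isothermal sphere, absorbed (1−a)S·πr² = emitted σ·4πr²·T⁴, so T⁴ = (1−a)S/(4σ).
T⁴ = 0.320·567.5/(4·5.67×10⁻⁸) = 8.006×10⁸ K⁴.

T ≈ 168 K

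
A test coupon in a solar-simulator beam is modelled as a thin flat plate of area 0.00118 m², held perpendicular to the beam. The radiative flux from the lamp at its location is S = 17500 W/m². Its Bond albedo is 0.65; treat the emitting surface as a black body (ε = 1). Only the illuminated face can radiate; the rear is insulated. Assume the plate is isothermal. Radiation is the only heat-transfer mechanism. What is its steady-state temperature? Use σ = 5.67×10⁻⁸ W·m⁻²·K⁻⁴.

At equilibrium, absorbed power = emitted power.
Absorbing cross-section = A = 0.001180 m²; emitting surface = A = 0.001180 m² (ratio 1).
(1−a)S·A_cross = εσ·A_surf·T⁴  ⇒  T⁴ = (1−a)S/(1σ).
T⁴ = 0.350·17500/(1·5.67×10⁻⁸) = 1.080×10¹¹ K⁴.
T = (1.080×10¹¹)^(1/4).

T ≈ 573 K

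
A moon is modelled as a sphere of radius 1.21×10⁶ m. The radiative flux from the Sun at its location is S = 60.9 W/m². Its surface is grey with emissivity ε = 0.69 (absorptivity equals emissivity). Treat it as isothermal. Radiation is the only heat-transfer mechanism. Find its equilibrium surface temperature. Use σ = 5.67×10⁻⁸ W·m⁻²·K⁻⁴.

At equilibrium, absorbed power = emitted power.
Absorbing cross-section = πr² = 4.600×10¹² m²; emitting surface = 4πr² = 1.840×10¹³ m² (ratio 4).
εS·A_cross = εσ·A_surf·T⁴  ⇒  T⁴ = S/(4σ)   (ε cancels).
T⁴ = 60.9/(4·5.67×10⁻⁸) = 2.685×10⁸ K⁴.
T = (2.685×10⁸)^(1/4).

T ≈ 128 K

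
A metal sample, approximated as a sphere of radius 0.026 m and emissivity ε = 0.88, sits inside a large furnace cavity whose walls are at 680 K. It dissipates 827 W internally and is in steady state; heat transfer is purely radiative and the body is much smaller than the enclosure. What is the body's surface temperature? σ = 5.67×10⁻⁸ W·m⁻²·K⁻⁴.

T ≈ 1210 K

For a small grey body in a large enclosure, net radiated power = εσA(T⁴ − T_w⁴).
Steady state: P = εσA(T⁴ − T_w⁴) with A = 4πr² = 0.008495 m².
T⁴ = P/(εσA) + T_w⁴ = 827/(0.88·5.67×10⁻⁸·0.008495) + (680)⁴
    = 1.951×10¹² + 2.138×10¹¹ = 2.165×10¹² K⁴.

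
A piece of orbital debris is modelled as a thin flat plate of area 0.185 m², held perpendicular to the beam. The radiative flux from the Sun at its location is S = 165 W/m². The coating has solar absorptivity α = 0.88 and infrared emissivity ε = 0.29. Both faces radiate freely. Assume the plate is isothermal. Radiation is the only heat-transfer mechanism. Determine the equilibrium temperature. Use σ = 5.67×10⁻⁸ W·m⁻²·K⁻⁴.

T ≈ 258 K

At equilibrium, absorbed power = emitted power.
Absorbing cross-section = A = 0.1850 m²; emitting surface = 2A = 0.3700 m² (ratio 2).
αS·A_cross = εσ·A_surf·T⁴  ⇒  T⁴ = αS/(ε·2σ).
T⁴ = 0.880·165/(0.29·2·5.67×10⁻⁸) = 4.415×10⁹ K⁴.
T = (4.415×10⁹)^(1/4).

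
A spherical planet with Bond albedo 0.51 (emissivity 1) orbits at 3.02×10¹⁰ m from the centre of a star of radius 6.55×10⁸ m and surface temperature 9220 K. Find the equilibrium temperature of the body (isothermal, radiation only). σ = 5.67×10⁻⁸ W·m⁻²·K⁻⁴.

T ≈ 803 K

The star's surface emits σT_*⁴; at distance d the flux is S = σT_*⁴(R_*/d)².
S = 5.67×10⁻⁸·(9220)⁴·(6.55×10⁸/3.02×10¹⁰)² = 1.927×10⁵ W/m².
For an isothermal sphere T⁴ = (1−a)S/(4σ) = 4.164×10¹¹ K⁴.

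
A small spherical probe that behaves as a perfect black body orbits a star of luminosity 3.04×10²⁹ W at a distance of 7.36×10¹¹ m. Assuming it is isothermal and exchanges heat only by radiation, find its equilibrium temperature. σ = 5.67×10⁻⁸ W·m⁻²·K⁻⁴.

T ≈ 666 K

First find the stellar flux at distance d: S = L/(4πd²) = 3.04×10²⁹/(4π·(7.36×10¹¹)²) = 44660 W/m².
For an isothermal sphere, absorbed (1−a)S·πr² = emitted σ·4πr²·T⁴, so T⁴ = (1−a)S/(4σ).
T⁴ = 1.00·44660/(4·5.67×10⁻⁸) = 1.969×10¹¹ K⁴.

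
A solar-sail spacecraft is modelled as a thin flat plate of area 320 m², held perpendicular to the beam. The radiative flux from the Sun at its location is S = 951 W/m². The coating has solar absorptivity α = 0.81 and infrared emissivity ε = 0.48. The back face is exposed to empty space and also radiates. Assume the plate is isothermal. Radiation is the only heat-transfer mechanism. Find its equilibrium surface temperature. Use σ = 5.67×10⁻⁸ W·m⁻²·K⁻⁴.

At equilibrium, absorbed power = emitted power.
Absorbing cross-section = A = 320.0 m²; emitting surface = 2A = 640.0 m² (ratio 2).
αS·A_cross = εσ·A_surf·T⁴  ⇒  T⁴ = αS/(ε·2σ).
T⁴ = 0.810·951/(0.48·2·5.67×10⁻⁸) = 1.415×10¹⁰ K⁴.
T = (1.415×10¹⁰)^(1/4).

T ≈ 345 K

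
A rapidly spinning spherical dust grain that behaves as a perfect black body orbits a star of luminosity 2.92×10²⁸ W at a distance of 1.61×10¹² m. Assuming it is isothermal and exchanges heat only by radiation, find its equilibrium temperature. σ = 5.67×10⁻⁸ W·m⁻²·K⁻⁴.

First find the stellar flux at distance d: S = L/(4πd²) = 2.92×10²⁸/(4π·(1.61×10¹²)²) = 896.4 W/m².
For an isothermal sphere, absorbed (1−a)S·πr² = emitted σ·4πr²·T⁴, so T⁴ = (1−a)S/(4σ).
T⁴ = 1.00·896.4/(4·5.67×10⁻⁸) = 3.953×10⁹ K⁴.

T ≈ 251 K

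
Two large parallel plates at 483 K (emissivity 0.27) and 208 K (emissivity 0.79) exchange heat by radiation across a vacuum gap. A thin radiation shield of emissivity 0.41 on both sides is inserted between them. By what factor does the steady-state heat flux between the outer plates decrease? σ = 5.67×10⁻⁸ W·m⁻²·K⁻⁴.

factor ≈ 1.98

Without shield: q₀ = σΔ(T⁴)/(1/ε₁+1/ε₂−1) with denominator 3.970.
With shield the two gaps are in series; the resistances add: (1/ε₁+1/ε_s−1)+(1/ε_s+1/ε₂−1) = 5.143+2.705 = 7.848.
Heat-flux ratio q₀/q = 7.848/3.970.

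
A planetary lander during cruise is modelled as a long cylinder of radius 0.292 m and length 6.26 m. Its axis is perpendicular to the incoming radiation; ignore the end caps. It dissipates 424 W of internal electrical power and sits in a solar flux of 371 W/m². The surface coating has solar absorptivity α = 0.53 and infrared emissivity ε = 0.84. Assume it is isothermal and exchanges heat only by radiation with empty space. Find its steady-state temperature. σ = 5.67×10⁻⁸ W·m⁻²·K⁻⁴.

T ≈ 214 K

At steady state, absorbed solar power + internal power = radiated power.
Absorbed: α·S·A_cross = 0.53·371·3.656 = 718.8 W (cross-section 2rL).
Total input = 718.8 + 424 = 1143 W.
Radiated: εσ·A_surf·T⁴ with A_surf = 2πrL = 11.49 m².
T⁴ = 1143/(0.84·5.67×10⁻⁸·11.49) = 2.089×10⁹ K⁴.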